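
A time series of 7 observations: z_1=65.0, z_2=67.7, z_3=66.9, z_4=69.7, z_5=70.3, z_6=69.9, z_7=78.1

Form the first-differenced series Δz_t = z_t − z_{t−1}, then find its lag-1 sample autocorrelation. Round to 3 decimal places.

-0.288

First differences Δz: 2.7, -0.8, 2.8, 0.6, -0.4, 8.2
Mean of differences = 2.1833
Numerator Σ(Δz_t−Δz̄)(Δz_{t+1}−Δz̄) = -15.8103
Denominator Σ(Δz_t−Δz̄)² = 54.9283
r_1(Δz) = -15.8103 / 54.9283 = -0.288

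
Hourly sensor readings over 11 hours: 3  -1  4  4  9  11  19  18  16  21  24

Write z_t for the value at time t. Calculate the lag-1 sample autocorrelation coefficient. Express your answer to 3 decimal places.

0.719

Mean z̄ = (3 − 1 + 4 + 4 + 9 + 11 + 19 + 18 + 16 + 21 + 24)/11 = 11.6364
Numerator Σ_{t=1}^{10}(z_t−z̄)(z_{t+1}−z̄) = 512.3223
Denominator Σ(z_t−z̄)² = 712.5455
r_1 = 512.3223 / 712.5455 = 0.719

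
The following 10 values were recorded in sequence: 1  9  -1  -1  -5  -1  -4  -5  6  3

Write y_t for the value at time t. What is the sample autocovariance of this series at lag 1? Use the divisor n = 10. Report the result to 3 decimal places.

2.336

Mean ȳ = (1 + 9 − 1 − 1 − 5 − 1 − 4 − 5 + 6 + 3)/10 = 0.2000
Σ_{t=1}^{9}(y_t−ȳ)(y_{t+1}−ȳ) = 23.3600
γ_1 = 23.3600 / 10 = 2.336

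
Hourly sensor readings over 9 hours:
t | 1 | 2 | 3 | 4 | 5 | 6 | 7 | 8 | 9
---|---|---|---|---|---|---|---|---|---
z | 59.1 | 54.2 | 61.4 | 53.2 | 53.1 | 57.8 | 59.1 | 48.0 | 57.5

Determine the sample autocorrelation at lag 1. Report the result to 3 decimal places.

Mean z̄ = (59.1 + 54.2 + 61.4 + 53.2 + 53.1 + 57.8 + 59.1 + 48.0 + 57.5)/9 = 55.9333
Numerator Σ_{t=1}^{8}(z_t−z̄)(z_{t+1}−z̄) = -59.0911
Denominator Σ(z_t−z̄)² = 137.3200
r_1 = -59.0911 / 137.3200 = -0.430

-0.430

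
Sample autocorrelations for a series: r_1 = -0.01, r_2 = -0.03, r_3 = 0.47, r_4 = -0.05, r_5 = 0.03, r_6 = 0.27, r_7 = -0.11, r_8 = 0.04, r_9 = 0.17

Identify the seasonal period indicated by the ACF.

The largest autocorrelation is r_3 = 0.47, with weaker echoes at lags 6 (0.27) and 9 (0.17); the remaining lags stay at or below 0.04.
The dominant spike at lag 3 indicates a seasonal period of 3.

3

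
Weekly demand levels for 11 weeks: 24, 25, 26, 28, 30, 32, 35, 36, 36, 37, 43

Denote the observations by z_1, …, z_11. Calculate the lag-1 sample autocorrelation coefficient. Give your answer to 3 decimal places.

0.654

Mean z̄ = (24 + 25 + 26 + 28 + 30 + 32 + 35 + 36 + 36 + 37 + 43)/11 = 32.0000
Numerator Σ_{t=1}^{10}(z_t−z̄)(z_{t+1}−z̄) = 233.0000
Denominator Σ(z_t−z̄)² = 356.0000
r_1 = 233.0000 / 356.0000 = 0.654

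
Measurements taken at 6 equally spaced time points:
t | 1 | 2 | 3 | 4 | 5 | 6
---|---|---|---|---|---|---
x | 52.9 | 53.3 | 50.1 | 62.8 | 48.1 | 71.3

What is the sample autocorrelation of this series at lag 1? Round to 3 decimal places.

-0.474

Mean x̄ = (52.9 + 53.3 + 50.1 + 62.8 + 48.1 + 71.3)/6 = 56.4167
Deviations from mean: -3.5167, -3.1167, -6.3167, 6.3833, -8.3167, 14.8833
Σ(x_t−x̄)(x_{t+1}−x̄) = (10.9603) + (19.6869) + (-40.3214) + (-53.0881) + (-123.7797) = -186.5419
Denominator Σ(x_t−x̄)² = 393.4083
r_1 = -186.5419 / 393.4083 = -0.474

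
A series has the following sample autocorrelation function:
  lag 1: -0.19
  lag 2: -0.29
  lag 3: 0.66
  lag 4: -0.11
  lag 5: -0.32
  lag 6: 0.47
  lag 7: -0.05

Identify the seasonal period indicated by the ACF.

The largest autocorrelation is r_3 = 0.66, with a weaker echo at lag 6 (0.47); the remaining lags stay at or below -0.05.
The dominant spike at lag 3 indicates a seasonal period of 3.

3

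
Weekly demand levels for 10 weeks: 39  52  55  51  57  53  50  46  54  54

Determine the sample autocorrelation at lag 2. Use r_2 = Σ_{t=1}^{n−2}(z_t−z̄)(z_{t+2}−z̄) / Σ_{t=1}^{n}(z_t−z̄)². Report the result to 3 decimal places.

-0.239

Mean z̄ = (39 + 52 + 55 + 51 + 57 + 53 + 50 + 46 + 54 + 54)/10 = 51.1000
Numerator Σ_{t=1}^{8}(z_t−z̄)(z_{t+2}−z̄) = -58.6200
Denominator Σ(z_t−z̄)² = 244.9000
r_2 = -58.6200 / 244.9000 = -0.239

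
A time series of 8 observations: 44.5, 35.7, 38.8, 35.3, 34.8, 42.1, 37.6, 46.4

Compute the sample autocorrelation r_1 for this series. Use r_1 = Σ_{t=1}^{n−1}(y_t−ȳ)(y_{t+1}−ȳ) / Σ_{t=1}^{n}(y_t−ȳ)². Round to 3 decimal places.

Mean ȳ = (44.5 + 35.7 + 38.8 + 35.3 + 34.8 + 42.1 + 37.6 + 46.4)/8 = 39.4000
Deviations from mean: 5.1000, -3.7000, -0.6000, -4.1000, -4.6000, 2.7000, -1.8000, 7.0000
Σ(y_t−ȳ)(y_{t+1}−ȳ) = (-18.8700) + (2.2200) + (2.4600) + (18.8600) + (-12.4200) + (-4.8600) + (-12.6000) = -25.2100
Denominator Σ(y_t−ȳ)² = 137.5600
r_1 = -25.2100 / 137.5600 = -0.183

-0.183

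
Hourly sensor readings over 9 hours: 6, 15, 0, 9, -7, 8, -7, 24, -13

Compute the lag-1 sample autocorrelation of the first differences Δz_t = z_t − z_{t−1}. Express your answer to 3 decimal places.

First differences Δz: 9, -15, 9, -16, 15, -15, 31, -37
Mean of differences = -2.3750
Numerator Σ(Δz_t−Δz̄)(Δz_{t+1}−Δz̄) = -2475.2656
Denominator Σ(Δz_t−Δz̄)² = 3377.8750
r_1(Δz) = -2475.2656 / 3377.8750 = -0.733

-0.733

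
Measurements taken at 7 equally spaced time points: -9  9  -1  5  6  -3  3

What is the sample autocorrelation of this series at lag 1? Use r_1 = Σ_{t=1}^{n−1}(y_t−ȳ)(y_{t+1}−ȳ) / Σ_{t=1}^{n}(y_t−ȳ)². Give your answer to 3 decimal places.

Mean ȳ = (-9 + 9 − 1 + 5 + 6 − 3 + 3)/7 = 1.4286
Deviations from mean: -10.4286, 7.5714, -2.4286, 3.5714, 4.5714, -4.4286, 1.5714
Numerator Σ_{t=1}^{6}(y_t−ȳ)(y_{t+1}−ȳ) = -116.8980
Denominator Σ(y_t−ȳ)² = 227.7143
r_1 = -116.8980 / 227.7143 = -0.513

-0.513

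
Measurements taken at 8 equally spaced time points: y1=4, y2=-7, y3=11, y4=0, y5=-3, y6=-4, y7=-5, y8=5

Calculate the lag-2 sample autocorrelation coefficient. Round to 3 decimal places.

Mean ȳ = (4 − 7 + 11 + 0 − 3 − 4 − 5 + 5)/8 = 0.1250
Deviations from mean: 3.8750, -7.1250, 10.8750, -0.1250, -3.1250, -4.1250, -5.1250, 4.8750
Numerator Σ_{t=1}^{6}(y_t−ȳ)(y_{t+2}−ȳ) = 5.4688
Denominator Σ(y_t−ȳ)² = 260.8750
r_2 = 5.4688 / 260.8750 = 0.021

0.021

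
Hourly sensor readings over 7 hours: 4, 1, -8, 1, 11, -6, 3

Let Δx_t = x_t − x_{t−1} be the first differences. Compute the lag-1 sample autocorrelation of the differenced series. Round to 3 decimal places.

First differences Δx: -3, -9, 9, 10, -17, 9
Mean of differences = -0.1667
Numerator Σ(Δx_t−Δx̄)(Δx_{t+1}−Δx̄) = -288.1944
Denominator Σ(Δx_t−Δx̄)² = 640.8333
r_1(Δx) = -288.1944 / 640.8333 = -0.450

-0.450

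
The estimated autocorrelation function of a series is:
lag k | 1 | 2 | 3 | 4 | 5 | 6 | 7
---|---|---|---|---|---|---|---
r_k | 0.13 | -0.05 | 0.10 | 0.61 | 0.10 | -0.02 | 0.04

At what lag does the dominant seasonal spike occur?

4

The largest autocorrelation is r_4 = 0.61; the remaining lags stay at or below 0.13.
The dominant spike at lag 4 indicates a seasonal period of 4.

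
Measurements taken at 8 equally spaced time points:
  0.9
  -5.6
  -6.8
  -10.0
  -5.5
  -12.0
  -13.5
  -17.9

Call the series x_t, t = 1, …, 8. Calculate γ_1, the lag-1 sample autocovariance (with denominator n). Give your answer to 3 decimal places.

9.791

Mean x̄ = (0.9 − 5.6 − 6.8 − 10.0 − 5.5 − 12.0 − 13.5 − 17.9)/8 = -8.8000
Deviations: 9.7000, 3.2000, 2.0000, -1.2000, 3.3000, -3.2000, -4.7000, -9.1000
Σ_{t=1}^{7}(x_t−x̄)(x_{t+1}−x̄) = 78.3300
γ_1 = 78.3300 / 8 = 9.791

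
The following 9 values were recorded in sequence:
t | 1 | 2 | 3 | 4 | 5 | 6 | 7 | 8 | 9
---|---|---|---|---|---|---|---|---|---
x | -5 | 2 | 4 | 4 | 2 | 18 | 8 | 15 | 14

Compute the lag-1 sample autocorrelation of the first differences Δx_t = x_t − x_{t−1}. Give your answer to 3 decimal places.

First differences Δx: 7, 2, 0, -2, 16, -10, 7, -1
Mean of differences = 2.3750
Numerator Σ(Δx_t−Δx̄)(Δx_{t+1}−Δx̄) = -291.5156
Denominator Σ(Δx_t−Δx̄)² = 417.8750
r_1(Δx) = -291.5156 / 417.8750 = -0.698

-0.698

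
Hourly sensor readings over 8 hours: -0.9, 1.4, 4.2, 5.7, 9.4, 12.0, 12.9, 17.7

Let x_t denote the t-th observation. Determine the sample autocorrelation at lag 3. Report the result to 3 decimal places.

-0.007

Mean x̄ = (-0.9 + 1.4 + 4.2 + 5.7 + 9.4 + 12.0 + 12.9 + 17.7)/8 = 7.8000
Deviations from mean: -8.7000, -6.4000, -3.6000, -2.1000, 1.6000, 4.2000, 5.1000, 9.9000
Numerator Σ_{t=1}^{5}(x_t−x̄)(x_{t+3}−x̄) = -1.9600
Denominator Σ(x_t−x̄)² = 278.2400
r_3 = -1.9600 / 278.2400 = -0.007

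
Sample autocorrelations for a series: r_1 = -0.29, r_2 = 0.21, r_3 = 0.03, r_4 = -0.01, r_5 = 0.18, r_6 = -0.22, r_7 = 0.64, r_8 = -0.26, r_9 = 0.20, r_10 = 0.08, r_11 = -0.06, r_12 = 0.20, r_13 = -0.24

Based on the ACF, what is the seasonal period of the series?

The largest autocorrelation is r_7 = 0.64; the remaining lags stay at or below 0.21.
The dominant spike at lag 7 indicates a seasonal period of 7.

7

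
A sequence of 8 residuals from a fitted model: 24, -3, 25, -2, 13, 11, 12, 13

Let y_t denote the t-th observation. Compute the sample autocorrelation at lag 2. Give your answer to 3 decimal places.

Mean ȳ = (24 − 3 + 25 − 2 + 13 + 11 + 12 + 13)/8 = 11.6250
Deviations from mean: 12.3750, -14.6250, 13.3750, -13.6250, 1.3750, -0.6250, 0.3750, 1.3750
Numerator Σ_{t=1}^{6}(y_t−ȳ)(y_{t+2}−ȳ) = 391.3438
Denominator Σ(y_t−ȳ)² = 735.8750
r_2 = 391.3438 / 735.8750 = 0.532

0.532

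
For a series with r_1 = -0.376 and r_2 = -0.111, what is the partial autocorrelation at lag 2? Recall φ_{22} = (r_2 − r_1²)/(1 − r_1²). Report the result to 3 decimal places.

φ_{22} = (r_2 − r_1²) / (1 − r_1²)
r_1² = (-0.376)² = 0.141376
Numerator = -0.111 − 0.1414 = -0.2524; denominator = 1 − 0.1414 = 0.8586
φ_{22} = -0.2524 / 0.8586 = -0.294

-0.294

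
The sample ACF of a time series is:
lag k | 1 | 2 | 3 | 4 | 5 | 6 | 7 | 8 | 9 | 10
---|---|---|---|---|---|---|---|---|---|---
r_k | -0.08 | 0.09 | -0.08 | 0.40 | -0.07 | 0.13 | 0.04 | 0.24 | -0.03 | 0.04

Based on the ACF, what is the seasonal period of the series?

4

The largest autocorrelation is r_4 = 0.40, with a weaker echo at lag 8 (0.24); the remaining lags stay at or below 0.13.
The dominant spike at lag 4 indicates a seasonal period of 4.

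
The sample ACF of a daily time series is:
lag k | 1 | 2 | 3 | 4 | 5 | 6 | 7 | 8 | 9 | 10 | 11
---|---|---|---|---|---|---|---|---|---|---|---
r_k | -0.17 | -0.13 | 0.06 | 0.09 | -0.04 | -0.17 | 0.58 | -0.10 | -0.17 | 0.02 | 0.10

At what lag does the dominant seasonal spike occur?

7

The largest autocorrelation is r_7 = 0.58; the remaining lags stay at or below 0.10.
The dominant spike at lag 7 indicates a seasonal period of 7.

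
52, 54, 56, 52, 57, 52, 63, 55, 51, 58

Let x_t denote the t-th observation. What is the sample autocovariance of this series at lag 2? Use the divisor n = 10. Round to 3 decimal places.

Mean x̄ = (52 + 54 + 56 + 52 + 57 + 52 + 63 + 55 + 51 + 58)/10 = 55.0000
Σ_{t=1}^{8}(x_t−x̄)(x_{t+2}−x̄) = -5.0000
γ_2 = -5.0000 / 10 = -0.500

-0.500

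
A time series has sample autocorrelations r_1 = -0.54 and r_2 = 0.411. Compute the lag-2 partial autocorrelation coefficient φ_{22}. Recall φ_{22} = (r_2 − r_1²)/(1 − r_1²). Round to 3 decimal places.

0.169

φ_{22} = (r_2 − r_1²) / (1 − r_1²)
r_1² = (-0.54)² = 0.2916
Numerator = 0.411 − 0.2916 = 0.1194; denominator = 1 − 0.2916 = 0.7084
φ_{22} = 0.1194 / 0.7084 = 0.169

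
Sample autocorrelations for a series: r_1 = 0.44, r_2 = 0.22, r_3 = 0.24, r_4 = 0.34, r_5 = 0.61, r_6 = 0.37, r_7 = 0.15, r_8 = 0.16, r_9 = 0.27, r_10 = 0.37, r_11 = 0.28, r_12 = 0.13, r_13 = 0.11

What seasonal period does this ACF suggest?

The largest autocorrelation is r_5 = 0.61; the remaining lags stay at or below 0.44. The elevated value at lag 1 (0.44), dropping to 0.22 at lag 2, reflects decaying short-term dependence rather than seasonality.
The dominant spike at lag 5 indicates a seasonal period of 5.

5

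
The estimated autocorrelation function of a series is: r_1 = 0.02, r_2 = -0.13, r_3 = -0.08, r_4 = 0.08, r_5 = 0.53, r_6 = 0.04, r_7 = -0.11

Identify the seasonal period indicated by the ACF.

5

The largest autocorrelation is r_5 = 0.53; the remaining lags stay at or below 0.08.
The dominant spike at lag 5 indicates a seasonal period of 5.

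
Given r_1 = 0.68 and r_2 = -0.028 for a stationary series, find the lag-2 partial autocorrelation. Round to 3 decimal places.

φ_{22} = (r_2 − r_1²) / (1 − r_1²)
r_1² = (0.68)² = 0.4624
Numerator = -0.028 − 0.4624 = -0.4904; denominator = 1 − 0.4624 = 0.5376
φ_{22} = -0.4904 / 0.5376 = -0.912

-0.912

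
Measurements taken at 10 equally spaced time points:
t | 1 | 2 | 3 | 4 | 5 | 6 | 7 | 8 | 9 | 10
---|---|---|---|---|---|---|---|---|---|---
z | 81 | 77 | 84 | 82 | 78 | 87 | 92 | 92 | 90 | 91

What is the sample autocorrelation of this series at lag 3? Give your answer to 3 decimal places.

0.160

Mean z̄ = (81 + 77 + 84 + 82 + 78 + 87 + 92 + 92 + 90 + 91)/10 = 85.4000
Numerator Σ_{t=1}^{7}(z_t−z̄)(z_{t+3}−z̄) = 47.9200
Denominator Σ(z_t−z̄)² = 300.4000
r_3 = 47.9200 / 300.4000 = 0.160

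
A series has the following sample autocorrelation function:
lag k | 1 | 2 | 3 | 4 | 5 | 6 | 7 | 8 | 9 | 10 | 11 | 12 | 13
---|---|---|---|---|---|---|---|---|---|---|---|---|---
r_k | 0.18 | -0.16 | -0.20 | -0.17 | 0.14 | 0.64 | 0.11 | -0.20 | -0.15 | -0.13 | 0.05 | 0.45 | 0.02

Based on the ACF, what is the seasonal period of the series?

6

The largest autocorrelation is r_6 = 0.64, with a weaker echo at lag 12 (0.45); the remaining lags stay at or below 0.18.
The dominant spike at lag 6 indicates a seasonal period of 6.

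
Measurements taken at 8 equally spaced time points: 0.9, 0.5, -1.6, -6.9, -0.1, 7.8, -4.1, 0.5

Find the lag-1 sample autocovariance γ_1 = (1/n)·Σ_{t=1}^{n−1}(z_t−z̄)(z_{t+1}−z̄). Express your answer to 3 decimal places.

Mean z̄ = (0.9 + 0.5 − 1.6 − 6.9 − 0.1 + 7.8 − 4.1 + 0.5)/8 = -0.3750
Deviations: 1.2750, 0.8750, -1.2250, -6.5250, 0.2750, 8.1750, -3.7250, 0.8750
Σ_{t=1}^{7}(z_t−z̄)(z_{t+1}−z̄) = -25.2206
γ_1 = -25.2206 / 8 = -3.153

-3.153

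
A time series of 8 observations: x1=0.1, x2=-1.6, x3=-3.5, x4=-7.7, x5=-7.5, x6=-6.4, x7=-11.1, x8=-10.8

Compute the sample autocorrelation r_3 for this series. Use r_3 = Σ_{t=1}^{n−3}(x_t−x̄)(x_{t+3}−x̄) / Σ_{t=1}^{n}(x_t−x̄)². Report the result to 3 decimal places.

-0.020

Mean x̄ = (0.1 − 1.6 − 3.5 − 7.7 − 7.5 − 6.4 − 11.1 − 10.8)/8 = -6.0625
Deviations from mean: 6.1625, 4.4625, 2.5625, -1.6375, -1.4375, -0.3375, -5.0375, -4.7375
Numerator Σ_{t=1}^{5}(x_t−x̄)(x_{t+3}−x̄) = -2.3117
Denominator Σ(x_t−x̄)² = 117.1388
r_3 = -2.3117 / 117.1388 = -0.020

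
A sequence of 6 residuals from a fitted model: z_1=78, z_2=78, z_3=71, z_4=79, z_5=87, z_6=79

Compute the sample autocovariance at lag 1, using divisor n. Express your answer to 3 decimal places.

1.426

Mean z̄ = (78 + 78 + 71 + 79 + 87 + 79)/6 = 78.6667
Σ_{t=1}^{5}(z_t−z̄)(z_{t+1}−z̄) = 8.5556
γ_1 = 8.5556 / 6 = 1.426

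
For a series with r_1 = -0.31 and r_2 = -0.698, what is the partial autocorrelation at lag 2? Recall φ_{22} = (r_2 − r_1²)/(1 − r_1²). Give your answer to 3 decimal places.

-0.879

φ_{22} = (r_2 − r_1²) / (1 − r_1²)
r_1² = (-0.31)² = 0.0961
Numerator = -0.698 − 0.0961 = -0.7941; denominator = 1 − 0.0961 = 0.9039
φ_{22} = -0.7941 / 0.9039 = -0.879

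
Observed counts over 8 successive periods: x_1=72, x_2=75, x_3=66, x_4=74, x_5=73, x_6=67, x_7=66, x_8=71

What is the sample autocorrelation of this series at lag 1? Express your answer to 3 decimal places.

-0.168

Mean x̄ = (72 + 75 + 66 + 74 + 73 + 67 + 66 + 71)/8 = 70.5000
Deviations from mean: 1.5000, 4.5000, -4.5000, 3.5000, 2.5000, -3.5000, -4.5000, 0.5000
Σ(x_t−x̄)(x_{t+1}−x̄) = (6.7500) + (-20.2500) + (-15.7500) + (8.7500) + (-8.7500) + (15.7500) + (-2.2500) = -15.7500
Denominator Σ(x_t−x̄)² = 94.0000
r_1 = -15.7500 / 94.0000 = -0.168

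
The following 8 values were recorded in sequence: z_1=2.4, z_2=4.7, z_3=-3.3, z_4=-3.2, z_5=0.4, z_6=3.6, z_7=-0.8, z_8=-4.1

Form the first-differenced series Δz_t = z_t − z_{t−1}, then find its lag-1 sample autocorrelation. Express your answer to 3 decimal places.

-0.110

First differences Δz: 2.3, -8.0, 0.1, 3.6, 3.2, -4.4, -3.3
Mean of differences = -0.9286
Numerator Σ(Δz_t−Δz̄)(Δz_{t+1}−Δz̄) = -12.8494
Denominator Σ(Δz_t−Δz̄)² = 116.7143
r_1(Δz) = -12.8494 / 116.7143 = -0.110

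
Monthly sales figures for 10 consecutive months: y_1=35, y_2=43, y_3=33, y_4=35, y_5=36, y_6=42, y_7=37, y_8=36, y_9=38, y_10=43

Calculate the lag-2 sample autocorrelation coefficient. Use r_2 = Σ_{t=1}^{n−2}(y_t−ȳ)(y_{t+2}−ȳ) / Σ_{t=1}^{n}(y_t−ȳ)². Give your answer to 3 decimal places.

-0.169

Mean ȳ = (35 + 43 + 33 + 35 + 36 + 42 + 37 + 36 + 38 + 43)/10 = 37.8000
Numerator Σ_{t=1}^{8}(y_t−ȳ)(y_{t+2}−ȳ) = -19.8800
Denominator Σ(y_t−ȳ)² = 117.6000
r_2 = -19.8800 / 117.6000 = -0.169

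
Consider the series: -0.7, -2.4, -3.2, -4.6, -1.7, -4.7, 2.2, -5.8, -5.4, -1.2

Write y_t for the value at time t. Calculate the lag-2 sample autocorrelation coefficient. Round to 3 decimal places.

-0.092

Mean ȳ = (-0.7 − 2.4 − 3.2 − 4.6 − 1.7 − 4.7 + 2.2 − 5.8 − 5.4 − 1.2)/10 = -2.7500
Numerator Σ_{t=1}^{8}(y_t−ȳ)(y_{t+2}−ȳ) = -5.1350
Denominator Σ(y_t−ȳ)² = 56.0850
r_2 = -5.1350 / 56.0850 = -0.092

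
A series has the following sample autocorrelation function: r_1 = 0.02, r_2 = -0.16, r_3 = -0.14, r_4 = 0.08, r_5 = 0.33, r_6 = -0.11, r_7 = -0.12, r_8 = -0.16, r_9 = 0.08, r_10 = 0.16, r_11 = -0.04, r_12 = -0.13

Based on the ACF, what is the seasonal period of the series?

5

The largest autocorrelation is r_5 = 0.33, with a weaker echo at lag 10 (0.16); the remaining lags stay at or below 0.08.
The dominant spike at lag 5 indicates a seasonal period of 5.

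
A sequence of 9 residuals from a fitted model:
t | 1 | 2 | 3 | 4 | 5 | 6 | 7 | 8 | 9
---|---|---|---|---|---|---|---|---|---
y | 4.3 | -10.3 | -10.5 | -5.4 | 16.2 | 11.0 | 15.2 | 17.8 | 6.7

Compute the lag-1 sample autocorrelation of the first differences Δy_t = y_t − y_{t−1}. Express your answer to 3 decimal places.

-0.055

First differences Δy: -14.6, -0.2, 5.1, 21.6, -5.2, 4.2, 2.6, -11.1
Mean of differences = 0.3000
Numerator Σ(Δy_t−Δȳ)(Δy_{t+1}−Δȳ) = -48.5600
Denominator Σ(Δy_t−Δȳ)² = 879.7000
r_1(Δy) = -48.5600 / 879.7000 = -0.055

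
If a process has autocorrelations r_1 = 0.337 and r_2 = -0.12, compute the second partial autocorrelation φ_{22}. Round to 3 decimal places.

φ_{22} = (r_2 − r_1²) / (1 − r_1²)
r_1² = (0.337)² = 0.113569
Numerator = -0.12 − 0.1136 = -0.2336; denominator = 1 − 0.1136 = 0.8864
φ_{22} = -0.2336 / 0.8864 = -0.263

-0.263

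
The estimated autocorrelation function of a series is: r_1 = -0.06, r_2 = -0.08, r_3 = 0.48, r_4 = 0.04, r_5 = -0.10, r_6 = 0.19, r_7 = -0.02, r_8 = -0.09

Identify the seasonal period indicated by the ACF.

The largest autocorrelation is r_3 = 0.48, with a weaker echo at lag 6 (0.19); the remaining lags stay at or below 0.04.
The dominant spike at lag 3 indicates a seasonal period of 3.

3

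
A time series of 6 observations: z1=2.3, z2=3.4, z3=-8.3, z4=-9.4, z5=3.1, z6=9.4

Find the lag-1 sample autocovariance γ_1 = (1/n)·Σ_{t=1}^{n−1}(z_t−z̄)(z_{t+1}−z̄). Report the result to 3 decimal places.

9.758

Mean z̄ = (2.3 + 3.4 − 8.3 − 9.4 + 3.1 + 9.4)/6 = 0.0833
Σ_{t=1}^{5}(z_t−z̄)(z_{t+1}−z̄) = 58.5464
γ_1 = 58.5464 / 6 = 9.758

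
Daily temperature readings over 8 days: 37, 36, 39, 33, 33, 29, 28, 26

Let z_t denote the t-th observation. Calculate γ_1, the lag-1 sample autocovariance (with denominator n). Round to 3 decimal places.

Mean z̄ = (37 + 36 + 39 + 33 + 33 + 29 + 28 + 26)/8 = 32.6250
Deviations: 4.3750, 3.3750, 6.3750, 0.3750, 0.3750, -3.6250, -4.6250, -6.6250
Σ_{t=1}^{7}(z_t−z̄)(z_{t+1}−z̄) = 84.8594
γ_1 = 84.8594 / 8 = 10.607

10.607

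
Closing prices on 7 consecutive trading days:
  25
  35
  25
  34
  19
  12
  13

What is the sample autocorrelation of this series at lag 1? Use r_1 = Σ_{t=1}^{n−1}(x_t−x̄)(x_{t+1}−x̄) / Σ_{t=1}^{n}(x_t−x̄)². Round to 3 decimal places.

0.348

Mean x̄ = (25 + 35 + 25 + 34 + 19 + 12 + 13)/7 = 23.2857
Deviations from mean: 1.7143, 11.7143, 1.7143, 10.7143, -4.2857, -11.2857, -10.2857
Σ(x_t−x̄)(x_{t+1}−x̄) = (20.0816) + (20.0816) + (18.3673) + (-45.9184) + (48.3673) + (116.0816) = 177.0612
Denominator Σ(x_t−x̄)² = 509.4286
r_1 = 177.0612 / 509.4286 = 0.348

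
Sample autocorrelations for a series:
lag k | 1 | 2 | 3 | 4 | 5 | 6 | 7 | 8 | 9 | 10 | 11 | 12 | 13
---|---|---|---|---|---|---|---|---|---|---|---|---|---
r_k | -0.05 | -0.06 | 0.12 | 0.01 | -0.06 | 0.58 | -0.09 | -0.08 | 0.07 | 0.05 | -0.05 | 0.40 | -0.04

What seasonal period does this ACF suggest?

6

The largest autocorrelation is r_6 = 0.58, with a weaker echo at lag 12 (0.40); the remaining lags stay at or below 0.12.
The dominant spike at lag 6 indicates a seasonal period of 6.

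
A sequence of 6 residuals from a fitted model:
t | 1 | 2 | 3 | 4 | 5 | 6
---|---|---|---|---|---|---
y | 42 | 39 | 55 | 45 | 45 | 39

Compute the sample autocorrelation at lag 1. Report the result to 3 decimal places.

-0.223

Mean ȳ = (42 + 39 + 55 + 45 + 45 + 39)/6 = 44.1667
Deviations from mean: -2.1667, -5.1667, 10.8333, 0.8333, 0.8333, -5.1667
Numerator Σ_{t=1}^{5}(y_t−ȳ)(y_{t+1}−ȳ) = -39.3611
Denominator Σ(y_t−ȳ)² = 176.8333
r_1 = -39.3611 / 176.8333 = -0.223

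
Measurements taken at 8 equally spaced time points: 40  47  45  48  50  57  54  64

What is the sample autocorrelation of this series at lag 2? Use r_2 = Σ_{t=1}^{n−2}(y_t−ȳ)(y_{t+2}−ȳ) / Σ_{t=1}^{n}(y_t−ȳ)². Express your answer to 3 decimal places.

Mean ȳ = (40 + 47 + 45 + 48 + 50 + 57 + 54 + 64)/8 = 50.6250
Deviations from mean: -10.6250, -3.6250, -5.6250, -2.6250, -0.6250, 6.3750, 3.3750, 13.3750
Σ(y_t−ȳ)(y_{t+2}−ȳ) = (59.7656) + (9.5156) + (3.5156) + (-16.7344) + (-2.1094) + (85.2656) = 139.2188
Denominator Σ(y_t−ȳ)² = 395.8750
r_2 = 139.2188 / 395.8750 = 0.352

0.352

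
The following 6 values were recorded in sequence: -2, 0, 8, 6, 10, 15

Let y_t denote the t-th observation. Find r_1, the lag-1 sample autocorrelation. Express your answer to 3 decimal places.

Mean ȳ = (-2 + 0 + 8 + 6 + 10 + 15)/6 = 6.1667
Σ(y_t−ȳ)(y_{t+1}−ȳ) = (50.3611) + (-11.3056) + (-0.3056) + (-0.6389) + (33.8611) = 71.9722
Denominator Σ(y_t−ȳ)² = 200.8333
r_1 = 71.9722 / 200.8333 = 0.358

0.358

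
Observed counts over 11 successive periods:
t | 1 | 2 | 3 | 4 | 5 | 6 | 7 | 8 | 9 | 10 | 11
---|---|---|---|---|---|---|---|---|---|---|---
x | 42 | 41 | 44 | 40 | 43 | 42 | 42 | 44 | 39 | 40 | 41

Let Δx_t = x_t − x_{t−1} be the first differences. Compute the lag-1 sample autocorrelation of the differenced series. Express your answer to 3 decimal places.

-0.659

First differences Δx: -1, 3, -4, 3, -1, 0, 2, -5, 1, 1
Mean of differences = -0.1000
Numerator Σ(Δx_t−Δx̄)(Δx_{t+1}−Δx̄) = -44.1100
Denominator Σ(Δx_t−Δx̄)² = 66.9000
r_1(Δx) = -44.1100 / 66.9000 = -0.659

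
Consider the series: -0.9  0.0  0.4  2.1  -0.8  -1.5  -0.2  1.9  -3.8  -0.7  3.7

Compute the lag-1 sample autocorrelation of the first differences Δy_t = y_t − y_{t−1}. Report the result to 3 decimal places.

-0.204

First differences Δy: 0.9, 0.4, 1.7, -2.9, -0.7, 1.3, 2.1, -5.7, 3.1, 4.4
Mean of differences = 0.4600
Numerator Σ(Δy_t−Δȳ)(Δy_{t+1}−Δȳ) = -15.9296
Denominator Σ(Δy_t−Δȳ)² = 78.2040
r_1(Δy) = -15.9296 / 78.2040 = -0.204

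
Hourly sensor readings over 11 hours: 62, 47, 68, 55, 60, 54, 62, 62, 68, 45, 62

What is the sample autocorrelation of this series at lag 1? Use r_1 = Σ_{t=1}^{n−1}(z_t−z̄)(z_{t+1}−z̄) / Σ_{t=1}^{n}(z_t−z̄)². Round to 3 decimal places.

Mean z̄ = (62 + 47 + 68 + 55 + 60 + 54 + 62 + 62 + 68 + 45 + 62)/11 = 58.6364
Numerator Σ_{t=1}^{10}(z_t−z̄)(z_{t+1}−z̄) = -339.7686
Denominator Σ(z_t−z̄)² = 578.5455
r_1 = -339.7686 / 578.5455 = -0.587

-0.587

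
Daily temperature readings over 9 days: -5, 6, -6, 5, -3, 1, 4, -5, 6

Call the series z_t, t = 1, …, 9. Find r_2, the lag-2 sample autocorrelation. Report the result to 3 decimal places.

Mean z̄ = (-5 + 6 − 6 + 5 − 3 + 1 + 4 − 5 + 6)/9 = 0.3333
Numerator Σ_{t=1}^{7}(z_t−z̄)(z_{t+2}−z̄) = 89.4444
Denominator Σ(z_t−z̄)² = 208.0000
r_2 = 89.4444 / 208.0000 = 0.430

0.430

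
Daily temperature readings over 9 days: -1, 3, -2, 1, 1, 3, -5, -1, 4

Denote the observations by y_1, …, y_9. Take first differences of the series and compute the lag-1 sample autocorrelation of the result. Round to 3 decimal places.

First differences Δy: 4, -5, 3, 0, 2, -8, 4, 5
Mean of differences = 0.6250
Numerator Σ(Δy_t−Δȳ)(Δy_{t+1}−Δȳ) = -60.8906
Denominator Σ(Δy_t−Δȳ)² = 155.8750
r_1(Δy) = -60.8906 / 155.8750 = -0.391

-0.391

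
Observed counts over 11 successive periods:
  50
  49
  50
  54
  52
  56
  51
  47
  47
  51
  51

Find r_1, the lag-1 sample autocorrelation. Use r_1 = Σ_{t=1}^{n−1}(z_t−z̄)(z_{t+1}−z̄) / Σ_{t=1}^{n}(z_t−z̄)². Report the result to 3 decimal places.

Mean z̄ = (50 + 49 + 50 + 54 + 52 + 56 + 51 + 47 + 47 + 51 + 51)/11 = 50.7273
Numerator Σ_{t=1}^{10}(z_t−z̄)(z_{t+1}−z̄) = 24.3802
Denominator Σ(z_t−z̄)² = 72.1818
r_1 = 24.3802 / 72.1818 = 0.338

0.338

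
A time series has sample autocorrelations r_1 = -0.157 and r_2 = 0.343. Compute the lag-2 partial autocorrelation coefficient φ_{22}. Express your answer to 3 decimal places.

φ_{22} = (r_2 − r_1²) / (1 − r_1²)
r_1² = (-0.157)² = 0.024649
Numerator = 0.343 − 0.0246 = 0.3184; denominator = 1 − 0.0246 = 0.9754
φ_{22} = 0.3184 / 0.9754 = 0.326

0.326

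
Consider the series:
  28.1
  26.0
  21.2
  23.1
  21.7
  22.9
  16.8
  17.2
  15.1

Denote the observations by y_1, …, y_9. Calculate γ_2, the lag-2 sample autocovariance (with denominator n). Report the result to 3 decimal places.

Mean ȳ = (28.1 + 26.0 + 21.2 + 23.1 + 21.7 + 22.9 + 16.8 + 17.2 + 15.1)/9 = 21.3444
Σ_{t=1}^{7}(y_t−ȳ)(y_{t+2}−ȳ) = 30.1916
γ_2 = 30.1916 / 9 = 3.355

3.355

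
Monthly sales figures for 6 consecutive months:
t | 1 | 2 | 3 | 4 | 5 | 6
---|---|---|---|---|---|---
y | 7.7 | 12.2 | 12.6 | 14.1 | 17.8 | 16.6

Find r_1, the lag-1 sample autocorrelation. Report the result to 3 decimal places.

Mean ȳ = (7.7 + 12.2 + 12.6 + 14.1 + 17.8 + 16.6)/6 = 13.5000
Deviations from mean: -5.8000, -1.3000, -0.9000, 0.6000, 4.3000, 3.1000
Σ(y_t−ȳ)(y_{t+1}−ȳ) = (7.5400) + (1.1700) + (-0.5400) + (2.5800) + (13.3300) = 24.0800
Denominator Σ(y_t−ȳ)² = 64.6000
r_1 = 24.0800 / 64.6000 = 0.373

0.373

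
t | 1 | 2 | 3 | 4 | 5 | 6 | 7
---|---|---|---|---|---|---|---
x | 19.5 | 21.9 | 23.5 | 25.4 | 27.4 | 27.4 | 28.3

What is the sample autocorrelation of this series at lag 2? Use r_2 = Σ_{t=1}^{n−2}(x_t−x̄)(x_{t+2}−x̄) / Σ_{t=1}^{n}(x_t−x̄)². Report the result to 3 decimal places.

Mean x̄ = (19.5 + 21.9 + 23.5 + 25.4 + 27.4 + 27.4 + 28.3)/7 = 24.7714
Deviations from mean: -5.2714, -2.8714, -1.2714, 0.6286, 2.6286, 2.6286, 3.5286
Numerator Σ_{t=1}^{5}(x_t−x̄)(x_{t+2}−x̄) = 12.4827
Denominator Σ(x_t−x̄)² = 64.3143
r_2 = 12.4827 / 64.3143 = 0.194

0.194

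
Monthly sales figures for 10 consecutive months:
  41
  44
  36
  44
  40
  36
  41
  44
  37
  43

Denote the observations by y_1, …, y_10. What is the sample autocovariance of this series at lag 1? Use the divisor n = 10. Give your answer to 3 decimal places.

Mean ȳ = (41 + 44 + 36 + 44 + 40 + 36 + 41 + 44 + 37 + 43)/10 = 40.6000
Σ_{t=1}^{9}(y_t−ȳ)(y_{t+1}−ȳ) = -50.5600
γ_1 = -50.5600 / 10 = -5.056

-5.056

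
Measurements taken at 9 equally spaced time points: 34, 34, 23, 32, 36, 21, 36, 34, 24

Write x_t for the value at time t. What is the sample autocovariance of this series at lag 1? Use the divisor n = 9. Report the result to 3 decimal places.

-13.874

Mean x̄ = (34 + 34 + 23 + 32 + 36 + 21 + 36 + 34 + 24)/9 = 30.4444
Σ_{t=1}^{8}(x_t−x̄)(x_{t+1}−x̄) = -124.8642
γ_1 = -124.8642 / 9 = -13.874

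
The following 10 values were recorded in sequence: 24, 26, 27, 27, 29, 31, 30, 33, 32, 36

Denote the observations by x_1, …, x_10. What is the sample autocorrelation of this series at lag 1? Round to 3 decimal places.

0.525

Mean x̄ = (24 + 26 + 27 + 27 + 29 + 31 + 30 + 33 + 32 + 36)/10 = 29.5000
Numerator Σ_{t=1}^{9}(x_t−x̄)(x_{t+1}−x̄) = 62.2500
Denominator Σ(x_t−x̄)² = 118.5000
r_1 = 62.2500 / 118.5000 = 0.525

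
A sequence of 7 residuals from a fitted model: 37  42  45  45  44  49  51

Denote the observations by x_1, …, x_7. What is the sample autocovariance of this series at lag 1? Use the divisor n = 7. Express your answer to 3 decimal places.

Mean x̄ = (37 + 42 + 45 + 45 + 44 + 49 + 51)/7 = 44.7143
Deviations: -7.7143, -2.7143, 0.2857, 0.2857, -0.7143, 4.2857, 6.2857
Σ_{t=1}^{6}(x_t−x̄)(x_{t+1}−x̄) = 43.9184
γ_1 = 43.9184 / 7 = 6.274

6.274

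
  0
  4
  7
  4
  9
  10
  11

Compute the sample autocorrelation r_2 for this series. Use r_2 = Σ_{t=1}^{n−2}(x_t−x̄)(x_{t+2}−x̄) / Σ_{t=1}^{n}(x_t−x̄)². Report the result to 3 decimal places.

0.072

Mean x̄ = (0 + 4 + 7 + 4 + 9 + 10 + 11)/7 = 6.4286
Σ(x_t−x̄)(x_{t+2}−x̄) = (-3.6735) + (5.8980) + (1.4694) + (-8.6735) + (11.7551) = 6.7755
Denominator Σ(x_t−x̄)² = 93.7143
r_2 = 6.7755 / 93.7143 = 0.072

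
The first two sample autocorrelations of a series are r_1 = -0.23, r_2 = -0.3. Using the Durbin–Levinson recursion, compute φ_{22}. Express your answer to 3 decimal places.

φ_{22} = (r_2 − r_1²) / (1 − r_1²)
r_1² = (-0.23)² = 0.0529
Numerator = -0.3 − 0.0529 = -0.3529; denominator = 1 − 0.0529 = 0.9471
φ_{22} = -0.3529 / 0.9471 = -0.373

-0.373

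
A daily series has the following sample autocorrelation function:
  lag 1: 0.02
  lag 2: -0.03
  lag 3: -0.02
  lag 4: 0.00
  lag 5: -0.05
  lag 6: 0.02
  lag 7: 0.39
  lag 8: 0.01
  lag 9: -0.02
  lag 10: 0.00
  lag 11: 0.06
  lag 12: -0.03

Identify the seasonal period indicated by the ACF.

7

The largest autocorrelation is r_7 = 0.39; the remaining lags stay at or below 0.06.
The dominant spike at lag 7 indicates a seasonal period of 7.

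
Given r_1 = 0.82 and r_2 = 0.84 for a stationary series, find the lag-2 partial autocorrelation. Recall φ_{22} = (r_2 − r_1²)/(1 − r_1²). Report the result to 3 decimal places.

0.512

φ_{22} = (r_2 − r_1²) / (1 − r_1²)
r_1² = (0.82)² = 0.6724
Numerator = 0.84 − 0.6724 = 0.1676; denominator = 1 − 0.6724 = 0.3276
φ_{22} = 0.1676 / 0.3276 = 0.512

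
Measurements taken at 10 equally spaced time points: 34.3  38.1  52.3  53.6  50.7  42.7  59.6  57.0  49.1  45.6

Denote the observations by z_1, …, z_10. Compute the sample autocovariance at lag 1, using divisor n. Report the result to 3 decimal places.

16.231

Mean z̄ = (34.3 + 38.1 + 52.3 + 53.6 + 50.7 + 42.7 + 59.6 + 57.0 + 49.1 + 45.6)/10 = 48.3000
Σ_{t=1}^{9}(z_t−z̄)(z_{t+1}−z̄) = 162.3100
γ_1 = 162.3100 / 10 = 16.231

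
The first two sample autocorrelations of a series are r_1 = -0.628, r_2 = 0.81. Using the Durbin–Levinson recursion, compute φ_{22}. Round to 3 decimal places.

0.686

φ_{22} = (r_2 − r_1²) / (1 − r_1²)
r_1² = (-0.628)² = 0.394384
Numerator = 0.81 − 0.3944 = 0.4156; denominator = 1 − 0.3944 = 0.6056
φ_{22} = 0.4156 / 0.6056 = 0.686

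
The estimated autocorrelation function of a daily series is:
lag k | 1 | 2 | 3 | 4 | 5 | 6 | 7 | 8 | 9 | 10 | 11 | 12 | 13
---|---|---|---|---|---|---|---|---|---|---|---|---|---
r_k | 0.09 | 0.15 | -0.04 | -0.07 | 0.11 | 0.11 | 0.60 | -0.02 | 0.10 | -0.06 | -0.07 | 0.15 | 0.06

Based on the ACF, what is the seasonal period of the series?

7

The largest autocorrelation is r_7 = 0.60; the remaining lags stay at or below 0.15.
The dominant spike at lag 7 indicates a seasonal period of 7.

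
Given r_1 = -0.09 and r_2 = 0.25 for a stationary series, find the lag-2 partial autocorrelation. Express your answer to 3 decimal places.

0.244

φ_{22} = (r_2 − r_1²) / (1 − r_1²)
r_1² = (-0.09)² = 0.0081
Numerator = 0.25 − 0.0081 = 0.2419; denominator = 1 − 0.0081 = 0.9919
φ_{22} = 0.2419 / 0.9919 = 0.244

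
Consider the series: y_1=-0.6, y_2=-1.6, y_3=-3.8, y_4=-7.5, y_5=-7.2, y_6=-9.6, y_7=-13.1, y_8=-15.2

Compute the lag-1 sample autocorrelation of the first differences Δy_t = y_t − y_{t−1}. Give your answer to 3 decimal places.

-0.352

First differences Δy: -1.0, -2.2, -3.7, 0.3, -2.4, -3.5, -2.1
Mean of differences = -2.0857
Numerator Σ(Δy_t−Δȳ)(Δy_{t+1}−Δȳ) = -4.0759
Denominator Σ(Δy_t−Δȳ)² = 11.5886
r_1(Δy) = -4.0759 / 11.5886 = -0.352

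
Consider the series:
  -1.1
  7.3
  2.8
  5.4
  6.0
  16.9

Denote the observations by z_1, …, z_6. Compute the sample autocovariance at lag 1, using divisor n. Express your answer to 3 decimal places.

-1.829

Mean z̄ = (-1.1 + 7.3 + 2.8 + 5.4 + 6.0 + 16.9)/6 = 6.2167
Deviations: -7.3167, 1.0833, -3.4167, -0.8167, -0.2167, 10.6833
Σ_{t=1}^{5}(z_t−z̄)(z_{t+1}−z̄) = -10.9753
γ_1 = -10.9753 / 6 = -1.829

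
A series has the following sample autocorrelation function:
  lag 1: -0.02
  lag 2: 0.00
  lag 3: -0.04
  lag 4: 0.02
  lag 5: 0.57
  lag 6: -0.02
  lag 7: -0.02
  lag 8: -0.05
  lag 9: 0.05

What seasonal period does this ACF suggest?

5

The largest autocorrelation is r_5 = 0.57; the remaining lags stay at or below 0.05.
The dominant spike at lag 5 indicates a seasonal period of 5.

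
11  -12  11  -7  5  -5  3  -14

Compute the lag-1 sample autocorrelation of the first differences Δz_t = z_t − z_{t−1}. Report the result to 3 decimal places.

First differences Δz: -23, 23, -18, 12, -10, 8, -17
Mean of differences = -3.5714
Numerator Σ(Δz_t−Δz̄)(Δz_{t+1}−Δz̄) = -1454.1837
Denominator Σ(Δz_t−Δz̄)² = 1889.7143
r_1(Δz) = -1454.1837 / 1889.7143 = -0.770

-0.770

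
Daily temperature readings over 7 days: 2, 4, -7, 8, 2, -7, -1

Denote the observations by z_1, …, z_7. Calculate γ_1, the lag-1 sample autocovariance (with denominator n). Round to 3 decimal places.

Mean z̄ = (2 + 4 − 7 + 8 + 2 − 7 − 1)/7 = 0.1429
Deviations: 1.8571, 3.8571, -7.1429, 7.8571, 1.8571, -7.1429, -1.1429
Σ_{t=1}^{6}(z_t−z̄)(z_{t+1}−z̄) = -67.0204
γ_1 = -67.0204 / 7 = -9.574

-9.574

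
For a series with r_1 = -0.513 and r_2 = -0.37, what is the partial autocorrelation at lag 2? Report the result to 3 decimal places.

φ_{22} = (r_2 − r_1²) / (1 − r_1²)
r_1² = (-0.513)² = 0.263169
Numerator = -0.37 − 0.2632 = -0.6332; denominator = 1 − 0.2632 = 0.7368
φ_{22} = -0.6332 / 0.7368 = -0.859

-0.859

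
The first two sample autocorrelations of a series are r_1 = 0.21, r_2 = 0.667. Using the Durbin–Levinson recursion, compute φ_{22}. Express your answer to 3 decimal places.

φ_{22} = (r_2 − r_1²) / (1 − r_1²)
r_1² = (0.21)² = 0.0441
Numerator = 0.667 − 0.0441 = 0.6229; denominator = 1 − 0.0441 = 0.9559
φ_{22} = 0.6229 / 0.9559 = 0.652

0.652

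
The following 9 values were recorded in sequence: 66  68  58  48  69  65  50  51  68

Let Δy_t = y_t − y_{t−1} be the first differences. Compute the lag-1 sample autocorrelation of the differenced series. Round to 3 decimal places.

First differences Δy: 2, -10, -10, 21, -4, -15, 1, 17
Mean of differences = 0.2500
Numerator Σ(Δy_t−Δȳ)(Δy_{t+1}−Δȳ) = -147.8125
Denominator Σ(Δy_t−Δȳ)² = 1175.5000
r_1(Δy) = -147.8125 / 1175.5000 = -0.126

-0.126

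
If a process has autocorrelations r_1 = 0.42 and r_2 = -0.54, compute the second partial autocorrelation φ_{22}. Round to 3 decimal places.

-0.870

φ_{22} = (r_2 − r_1²) / (1 − r_1²)
r_1² = (0.42)² = 0.1764
Numerator = -0.54 − 0.1764 = -0.7164; denominator = 1 − 0.1764 = 0.8236
φ_{22} = -0.7164 / 0.8236 = -0.870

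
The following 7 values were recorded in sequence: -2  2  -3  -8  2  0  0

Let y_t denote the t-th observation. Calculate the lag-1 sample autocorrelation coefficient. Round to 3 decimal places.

Mean ȳ = (-2 + 2 − 3 − 8 + 2 + 0 + 0)/7 = -1.2857
Deviations from mean: -0.7143, 3.2857, -1.7143, -6.7143, 3.2857, 1.2857, 1.2857
Σ(y_t−ȳ)(y_{t+1}−ȳ) = (-2.3469) + (-5.6327) + (11.5102) + (-22.0612) + (4.2245) + (1.6531) = -12.6531
Denominator Σ(y_t−ȳ)² = 73.4286
r_1 = -12.6531 / 73.4286 = -0.172

-0.172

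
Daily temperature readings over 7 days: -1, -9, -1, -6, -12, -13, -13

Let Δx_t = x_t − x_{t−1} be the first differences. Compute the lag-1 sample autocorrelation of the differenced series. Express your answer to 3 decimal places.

First differences Δx: -8, 8, -5, -6, -1, 0
Mean of differences = -2.0000
Numerator Σ(Δx_t−Δx̄)(Δx_{t+1}−Δx̄) = -80.0000
Denominator Σ(Δx_t−Δx̄)² = 166.0000
r_1(Δx) = -80.0000 / 166.0000 = -0.482

-0.482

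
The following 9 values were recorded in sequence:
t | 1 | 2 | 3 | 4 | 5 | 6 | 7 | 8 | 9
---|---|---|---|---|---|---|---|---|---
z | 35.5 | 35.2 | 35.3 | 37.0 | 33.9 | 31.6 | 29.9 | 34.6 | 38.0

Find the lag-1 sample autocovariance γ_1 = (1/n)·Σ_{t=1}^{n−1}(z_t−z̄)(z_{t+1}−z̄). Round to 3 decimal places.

1.883

Mean z̄ = (35.5 + 35.2 + 35.3 + 37.0 + 33.9 + 31.6 + 29.9 + 34.6 + 38.0)/9 = 34.5556
Σ_{t=1}^{8}(z_t−z̄)(z_{t+1}−z̄) = 16.9491
γ_1 = 16.9491 / 9 = 1.883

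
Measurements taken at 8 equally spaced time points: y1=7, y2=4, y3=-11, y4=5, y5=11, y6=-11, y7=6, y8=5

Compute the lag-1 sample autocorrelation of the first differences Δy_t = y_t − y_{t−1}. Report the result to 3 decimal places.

-0.478

First differences Δy: -3, -15, 16, 6, -22, 17, -1
Mean of differences = -0.2857
Numerator Σ(Δy_t−Δȳ)(Δy_{t+1}−Δȳ) = -621.5102
Denominator Σ(Δy_t−Δȳ)² = 1299.4286
r_1(Δy) = -621.5102 / 1299.4286 = -0.478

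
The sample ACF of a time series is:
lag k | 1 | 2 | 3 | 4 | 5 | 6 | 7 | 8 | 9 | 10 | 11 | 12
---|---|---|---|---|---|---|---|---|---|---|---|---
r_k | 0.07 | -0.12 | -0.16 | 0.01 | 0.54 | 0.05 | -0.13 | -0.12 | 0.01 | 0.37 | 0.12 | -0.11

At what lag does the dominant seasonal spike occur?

The largest autocorrelation is r_5 = 0.54, with a weaker echo at lag 10 (0.37); the remaining lags stay at or below 0.12.
The dominant spike at lag 5 indicates a seasonal period of 5.

5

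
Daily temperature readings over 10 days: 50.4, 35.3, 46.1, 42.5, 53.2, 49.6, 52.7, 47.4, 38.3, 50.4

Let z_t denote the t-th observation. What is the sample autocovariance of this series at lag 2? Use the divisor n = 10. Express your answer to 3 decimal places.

2.402

Mean z̄ = (50.4 + 35.3 + 46.1 + 42.5 + 53.2 + 49.6 + 52.7 + 47.4 + 38.3 + 50.4)/10 = 46.5900
Σ_{t=1}^{8}(z_t−z̄)(z_{t+2}−z̄) = 24.0188
γ_2 = 24.0188 / 10 = 2.402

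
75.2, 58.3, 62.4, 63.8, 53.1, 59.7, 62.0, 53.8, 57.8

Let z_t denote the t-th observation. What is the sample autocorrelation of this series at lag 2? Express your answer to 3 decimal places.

-0.016

Mean z̄ = (75.2 + 58.3 + 62.4 + 63.8 + 53.1 + 59.7 + 62.0 + 53.8 + 57.8)/9 = 60.6778
Numerator Σ_{t=1}^{7}(z_t−z̄)(z_{t+2}−z̄) = -5.6165
Denominator Σ(z_t−z̄)² = 344.9756
r_2 = -5.6165 / 344.9756 = -0.016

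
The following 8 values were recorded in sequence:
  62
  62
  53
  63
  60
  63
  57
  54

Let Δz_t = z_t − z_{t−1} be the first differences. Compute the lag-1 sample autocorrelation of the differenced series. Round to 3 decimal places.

-0.579

First differences Δz: 0, -9, 10, -3, 3, -6, -3
Mean of differences = -1.1429
Numerator Σ(Δz_t−Δz̄)(Δz_{t+1}−Δz̄) = -136.0204
Denominator Σ(Δz_t−Δz̄)² = 234.8571
r_1(Δz) = -136.0204 / 234.8571 = -0.579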